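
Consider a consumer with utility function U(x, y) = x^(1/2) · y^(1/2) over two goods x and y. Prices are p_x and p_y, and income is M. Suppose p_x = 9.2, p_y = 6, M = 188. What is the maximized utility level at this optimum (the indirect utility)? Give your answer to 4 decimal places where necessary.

Demand: x*(p_x,p_y,M) = 0.5·M/p_x and y* = 0.5·M/p_y.
At p_x=9.2, p_y=6, M=188: x* = 0.5·188/9.2 = 10.2174, y* = 15.6667.
Utility at the optimum: U(10.2174, 15.6667) = 12.652.

V = 12.652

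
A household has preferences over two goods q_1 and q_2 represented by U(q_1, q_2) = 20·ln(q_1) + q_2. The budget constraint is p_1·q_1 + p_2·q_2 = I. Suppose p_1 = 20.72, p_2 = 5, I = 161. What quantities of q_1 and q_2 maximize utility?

MU_q_1 = 20/q_1, MU_q_2 = 1. Tangency: 20/q_1 = p_1/p_2.
So q_1*(p_1,p_2) = 20·p_2/p_1, independent of income; and q_2* = (I − 20·p_2)/p_2.
At the given prices: q_1* = 20·5/20.72 = 4.8263, and q_2* = 12.2.

q_1* = 4.8263, q_2* = 12.2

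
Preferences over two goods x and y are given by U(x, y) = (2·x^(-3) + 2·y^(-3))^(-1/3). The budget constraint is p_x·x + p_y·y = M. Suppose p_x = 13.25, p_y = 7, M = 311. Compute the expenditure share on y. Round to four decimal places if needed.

share on y = 0.3826

MU_x ∝ 2·x^(-4), MU_y ∝ 2·y^(-4), so MRS = (y/x)^(4) = p_x/p_y.
Solve for the ratio: y/x = [p_x/p_y]^(0.25).
With the ratio pinned down, the budget gives x* = M/(p_x + p_y·(y/x)) and y* = (y/x)·x*.
Numerically y/x = 1.17295, so x* = 311/(13.25 + 7·1.17295) = 14.4916 and y* = 1.17295·14.4916 = 16.998.
Expenditure on y: 7·16.998 = 118.9858; share = 0.3826.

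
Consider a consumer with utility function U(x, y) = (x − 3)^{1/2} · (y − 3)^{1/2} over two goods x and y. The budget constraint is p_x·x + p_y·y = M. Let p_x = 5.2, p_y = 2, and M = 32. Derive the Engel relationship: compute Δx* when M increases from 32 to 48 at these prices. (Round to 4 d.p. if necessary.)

This is Cobb-Douglas in (x−3, y−3): tangency gives 0.5·p_y·(y−3) = 0.5·p_x·(x−3).
Substituting into the budget: x* = 3 + 0.5·(M − 3·p_x − 3·p_y)/p_x, and y* = 3 + 0.5·(…)/p_y.
Discretionary income = 32 − 3·5.2 − 3·2 = 10.4; x* = 3 + 0.5·10.4/5.2 = 4.
At M' = 48: x* = 5.5385. Change: 5.5385 − 4 = 1.5385.

Δx* = 1.5385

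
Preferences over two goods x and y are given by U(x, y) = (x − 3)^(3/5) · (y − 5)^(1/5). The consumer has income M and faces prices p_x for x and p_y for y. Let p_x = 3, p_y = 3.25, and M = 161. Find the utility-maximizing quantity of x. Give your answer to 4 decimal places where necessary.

After buying the subsistence bundle (3, 5), a share 0.75 of the remaining income goes to x: x* = 3 + 0.75·(M − 3p_x − 5p_y)/p_x.
Discretionary income = 161 − 3·3 − 5·3.25 = 135.75; x* = 3 + 0.75·135.75/3 = 36.9375.

x* = 36.9375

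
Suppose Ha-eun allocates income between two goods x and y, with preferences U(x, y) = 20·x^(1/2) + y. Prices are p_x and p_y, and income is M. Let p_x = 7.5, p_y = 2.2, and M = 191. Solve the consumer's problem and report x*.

Utility is quasi-linear in y; the FOC for x is 10/√x = p_x/p_y.
Thus x* = (10·p_y/p_x)² — independent of M — with the rest of income spent on y.
Plugging in: x* = (10·2.2/7.5)² = 8.6044.

x* = 8.6044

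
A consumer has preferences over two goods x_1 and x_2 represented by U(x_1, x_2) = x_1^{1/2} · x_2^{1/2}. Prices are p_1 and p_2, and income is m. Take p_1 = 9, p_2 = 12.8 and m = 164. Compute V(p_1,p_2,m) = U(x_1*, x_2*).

V = 7.6399

MU_x_1/MU_x_2 = (0.5·x_2)/(0.5·x_1); tangency sets this equal to p_1/p_2.
So 0.5·p_2·x_2 = 0.5·p_1·x_1; combined with the budget, a share 0.5 of income goes to x_1.
Demand: x_1*(p_1,p_2,m) = 0.5·m/p_1 and x_2* = 0.5·m/p_2.
At p_1=9, p_2=12.8, m=164: x_1* = 0.5·164/9 = 9.1111, x_2* = 6.4062.
Utility at the optimum: U(9.1111, 6.4062) = 7.6399.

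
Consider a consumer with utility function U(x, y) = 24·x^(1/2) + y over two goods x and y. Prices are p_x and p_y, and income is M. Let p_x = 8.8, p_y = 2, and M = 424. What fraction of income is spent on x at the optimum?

Utility is quasi-linear in y; the FOC for x is 12/√x = p_x/p_y.
Solve: √x = 12·p_y/p_x, so x*(p_x,p_y) = (12·p_y/p_x)², and y* = (M − p_x·x*)/p_y.
Plugging in: x* = (12·2/8.8)² = 7.438, y* = 179.2727.
Expenditure on x: 8.8·7.438 = 65.4545; share = 0.1544.

share on x = 0.1544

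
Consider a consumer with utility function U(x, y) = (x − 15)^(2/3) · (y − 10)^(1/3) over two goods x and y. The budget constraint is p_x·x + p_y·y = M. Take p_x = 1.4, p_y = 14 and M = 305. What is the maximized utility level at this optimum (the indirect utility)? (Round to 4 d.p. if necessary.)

V = 25.2619

After buying the subsistence bundle (15, 10), a share 2/3 of the remaining income goes to x: x* = 15 + 2/3·(M − 15p_x − 10p_y)/p_x.
Discretionary income = 305 − 15·1.4 − 10·14 = 144; x* = 15 + 2/3·144/1.4 = 83.5714; y* = 10 + 1/3·144/14 = 13.4286.
Utility at the optimum: U(83.5714, 13.4286) = 25.2619.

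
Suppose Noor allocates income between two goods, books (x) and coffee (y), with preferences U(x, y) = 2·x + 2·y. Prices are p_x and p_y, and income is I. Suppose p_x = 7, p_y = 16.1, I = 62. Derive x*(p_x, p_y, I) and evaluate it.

x* = 8.8571

Linear utility — the consumer picks whichever good has higher MU/price: 2/7 = 0.2857 vs 2/16.1 = 0.1242.
x gives more utility per dollar, so spend all income on x: x* = I/p_x, y* = 0.
Numerically: x* = 8.8571, y* = 0.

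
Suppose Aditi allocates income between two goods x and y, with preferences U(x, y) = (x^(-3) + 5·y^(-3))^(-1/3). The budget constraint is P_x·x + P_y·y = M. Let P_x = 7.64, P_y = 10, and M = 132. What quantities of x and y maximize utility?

x* = 6.1054, y* = 8.5355

Substitute y = (y/x)·x into the budget: x* = M/(P_x + P_y·(y/x)).
Numerically y/x = 1.398028, so x* = 132/(7.64 + 10·1.398028) = 6.1054 and y* = 1.398028·6.1054 = 8.5355.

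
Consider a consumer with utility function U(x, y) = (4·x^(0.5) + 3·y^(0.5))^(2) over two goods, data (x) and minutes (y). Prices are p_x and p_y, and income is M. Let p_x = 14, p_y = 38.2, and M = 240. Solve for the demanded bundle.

x* = 14.2129, y* = 1.0738

MU_x ∝ 4·x^(-0.5), MU_y ∝ 3·y^(-0.5), so MRS = (4/3)·(y/x)^(0.5) = p_x/p_y.
Solve for the ratio: y/x = [(3/4)·p_x/p_y]^(2).
Substitute y = (y/x)·x into the budget: x* = M/(p_x + p_y·(y/x)).
Numerically y/x = 0.075553, so x* = 240/(14 + 38.2·0.075553) = 14.2129 and y* = 0.075553·14.2129 = 1.0738.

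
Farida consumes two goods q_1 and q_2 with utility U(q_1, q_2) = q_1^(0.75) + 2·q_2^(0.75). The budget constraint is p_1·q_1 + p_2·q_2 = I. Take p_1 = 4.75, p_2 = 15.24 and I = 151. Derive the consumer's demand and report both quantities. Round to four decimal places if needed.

q_1* = 21.415, q_2* = 3.2335

Substitute q_2 = (q_2/q_1)·q_1 into the budget: q_1* = I/(p_1 + p_2·(q_2/q_1)).
Numerically q_2/q_1 = 0.150992, so q_1* = 151/(4.75 + 15.24·0.150992) = 21.415 and q_2* = 0.150992·21.415 = 3.2335.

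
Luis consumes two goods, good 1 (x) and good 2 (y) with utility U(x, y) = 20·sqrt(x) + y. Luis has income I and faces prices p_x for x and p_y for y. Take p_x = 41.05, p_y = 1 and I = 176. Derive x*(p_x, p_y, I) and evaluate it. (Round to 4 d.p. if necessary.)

x* = 0.0593

Utility is quasi-linear in y; the FOC for x is 10/√x = p_x/p_y.
Thus x* = (10·p_y/p_x)² — independent of I — with the rest of income spent on y.
Plugging in: x* = (10·1/41.05)² = 0.0593.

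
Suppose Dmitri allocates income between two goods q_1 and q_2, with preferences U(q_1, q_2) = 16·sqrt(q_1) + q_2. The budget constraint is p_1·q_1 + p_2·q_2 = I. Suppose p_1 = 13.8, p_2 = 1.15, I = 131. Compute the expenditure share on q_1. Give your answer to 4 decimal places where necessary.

MU_q_1 = 8/√q_1, MU_q_2 = 1. Tangency: 8/√q_1 = p_1/p_2.
Solve: √q_1 = 8·p_2/p_1, so q_1*(p_1,p_2) = (8·p_2/p_1)², and q_2* = (I − p_1·q_1*)/p_2.
Plugging in: q_1* = (8·1.15/13.8)² = 0.4444, q_2* = 108.5797.
Expenditure on q_1: 13.8·0.4444 = 6.1333; share = 0.0468.

share on q_1 = 0.0468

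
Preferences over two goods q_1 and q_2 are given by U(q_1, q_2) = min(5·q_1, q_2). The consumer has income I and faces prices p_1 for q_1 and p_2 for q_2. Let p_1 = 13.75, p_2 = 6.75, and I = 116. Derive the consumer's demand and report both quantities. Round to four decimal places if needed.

Leontief preferences: the optimum is at the kink where q_1/1 = q_2/5, i.e. q_2 = 5·q_1.
Budget: p_1·q_1 + p_2·5·q_1 = I, so (p_1 + 5·p_2)·q_1 = I.
Demand: q_1*(p_1,p_2,I) = I/(p_1 + 5·p_2), q_2* = 5·I/(p_1 + 5·p_2).
Here 13.75 + 5·6.75 = 47.5, giving q_1* = 2.4421 and q_2* = 12.2105.

q_1* = 2.4421, q_2* = 12.2105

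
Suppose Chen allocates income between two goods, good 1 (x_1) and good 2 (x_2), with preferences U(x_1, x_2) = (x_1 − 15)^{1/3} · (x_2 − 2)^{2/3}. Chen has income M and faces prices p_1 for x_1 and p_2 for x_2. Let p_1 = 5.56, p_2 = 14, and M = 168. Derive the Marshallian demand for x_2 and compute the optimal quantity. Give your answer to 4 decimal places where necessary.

x_2* = 4.6952

Let x_1' = x_1−15, x_2' = x_2−2. MRS = (1/2)·x_2'/x_1' = p_1/p_2.
After buying the subsistence bundle (15, 2), a share 1/3 of the remaining income goes to x_1: x_1* = 15 + 1/3·(M − 15p_1 − 2p_2)/p_1.
Discretionary income = 168 − 15·5.56 − 2·14 = 56.6; x_2* = 2 + 2/3·56.6/14 = 4.6952.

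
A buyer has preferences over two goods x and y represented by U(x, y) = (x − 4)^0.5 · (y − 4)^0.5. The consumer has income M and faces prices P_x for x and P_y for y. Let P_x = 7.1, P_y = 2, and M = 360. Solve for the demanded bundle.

x* = 26.7887, y* = 84.9

MRS = (y−4)/(x−4). Tangency with P_x/P_y gives y−4 = (P_x/P_y)·(x−4).
After buying the subsistence bundle (4, 4), a share 0.5 of the remaining income goes to x: x* = 4 + 0.5·(M − 4P_x − 4P_y)/P_x.
Discretionary income = 360 − 4·7.1 − 4·2 = 323.6; x* = 4 + 0.5·323.6/7.1 = 26.7887; y* = 4 + 0.5·323.6/2 = 84.9.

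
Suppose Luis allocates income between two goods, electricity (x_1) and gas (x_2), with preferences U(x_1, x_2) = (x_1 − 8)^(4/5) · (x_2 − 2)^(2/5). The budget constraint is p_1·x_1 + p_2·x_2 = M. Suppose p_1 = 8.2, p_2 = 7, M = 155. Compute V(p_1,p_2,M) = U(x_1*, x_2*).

V = 7.1127

Let x_1' = x_1−8, x_2' = x_2−2. MRS = 2·x_2'/x_1' = p_1/p_2.
After buying the subsistence bundle (8, 2), a share 2/3 of the remaining income goes to x_1: x_1* = 8 + 2/3·(M − 8p_1 − 2p_2)/p_1.
Discretionary income = 155 − 8·8.2 − 2·7 = 75.4; x_1* = 8 + 2/3·75.4/8.2 = 14.1301; x_2* = 2 + 1/3·75.4/7 = 5.5905.
Utility at the optimum: U(14.1301, 5.5905) = 7.1127.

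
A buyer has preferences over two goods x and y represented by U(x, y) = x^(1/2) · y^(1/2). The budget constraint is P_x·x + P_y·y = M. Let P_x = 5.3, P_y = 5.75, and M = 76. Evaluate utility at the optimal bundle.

V = 6.8835

At P_x=5.3, P_y=5.75, M=76: x* = 0.5·76/5.3 = 7.1698, y* = 6.6087.
Utility at the optimum: U(7.1698, 6.6087) = 6.8835.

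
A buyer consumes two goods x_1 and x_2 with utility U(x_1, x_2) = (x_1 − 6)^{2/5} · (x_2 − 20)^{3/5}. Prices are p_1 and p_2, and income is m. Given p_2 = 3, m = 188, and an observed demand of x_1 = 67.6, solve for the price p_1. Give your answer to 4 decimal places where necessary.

p_1 = 0.8

Let x_1' = x_1−6, x_2' = x_2−20. MRS = (2/3)·x_2'/x_1' = p_1/p_2.
Substituting into the budget: x_1* = 6 + 0.4·(m − 6·p_1 − 20·p_2)/p_1, and x_2* = 20 + 0.6·(…)/p_2.
Set x_1* = 67.6 in the demand function and solve for p_1: p_1 = 0.8.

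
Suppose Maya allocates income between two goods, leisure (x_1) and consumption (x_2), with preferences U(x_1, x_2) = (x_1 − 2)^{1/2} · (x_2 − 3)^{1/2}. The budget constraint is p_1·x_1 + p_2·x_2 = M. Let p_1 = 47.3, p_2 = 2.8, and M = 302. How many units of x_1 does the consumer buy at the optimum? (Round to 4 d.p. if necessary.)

Discretionary income = 302 − 2·47.3 − 3·2.8 = 199; x_1* = 2 + 0.5·199/47.3 = 4.1036.

x_1* = 4.1036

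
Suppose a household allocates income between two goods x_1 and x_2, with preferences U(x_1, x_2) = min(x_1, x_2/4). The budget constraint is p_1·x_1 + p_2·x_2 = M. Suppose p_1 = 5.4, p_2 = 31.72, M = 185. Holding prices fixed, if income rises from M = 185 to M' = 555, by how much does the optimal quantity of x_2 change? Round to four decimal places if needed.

With perfect complements, no substitution: consume in ratio x_1:x_2 = 1:4.
Budget: p_1·x_1 + p_2·4·x_1 = M, so (p_1 + 4·p_2)·x_1 = M.
Demand: x_1*(p_1,p_2,M) = M/(p_1 + 4·p_2), x_2* = 4·M/(p_1 + 4·p_2).
Here 5.4 + 4·31.72 = 132.28, giving x_2* = 5.5942.
At M' = 555: x_2* = 16.7826. Change: 16.7826 − 5.5942 = 11.1884.

Δx_2* = 11.1884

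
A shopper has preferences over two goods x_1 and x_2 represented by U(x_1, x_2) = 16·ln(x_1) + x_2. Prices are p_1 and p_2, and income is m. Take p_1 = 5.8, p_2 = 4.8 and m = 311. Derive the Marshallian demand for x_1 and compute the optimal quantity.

Set MRS = p_1/p_2: (16/x_1)/1 = p_1/p_2.
So x_1*(p_1,p_2) = 16·p_2/p_1, independent of income; and x_2* = (m − 16·p_2)/p_2.
At the given prices: x_1* = 16·4.8/5.8 = 13.2414.

x_1* = 13.2414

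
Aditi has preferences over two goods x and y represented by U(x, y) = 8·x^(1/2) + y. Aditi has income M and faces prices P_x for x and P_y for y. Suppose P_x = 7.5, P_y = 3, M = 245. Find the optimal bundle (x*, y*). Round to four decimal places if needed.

Utility is quasi-linear in y; the FOC for x is 4/√x = P_x/P_y.
Solve: √x = 4·P_y/P_x, so x*(P_x,P_y) = (4·P_y/P_x)², and y* = (M − P_x·x*)/P_y.
Plugging in: x* = (4·3/7.5)² = 2.56, y* = 75.2667.

x* = 2.56, y* = 75.2667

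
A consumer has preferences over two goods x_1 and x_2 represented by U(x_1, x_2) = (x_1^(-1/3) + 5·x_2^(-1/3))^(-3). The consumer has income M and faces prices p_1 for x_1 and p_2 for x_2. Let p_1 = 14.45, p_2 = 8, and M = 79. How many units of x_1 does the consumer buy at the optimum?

MU_x_1 ∝ x_1^(-4/3), MU_x_2 ∝ 5·x_2^(-4/3), so MRS = (1/5)·(x_2/x_1)^(4/3) = p_1/p_2.
Hence x_2/x_1 = (5·p_1/p_2)^(1/(4/3)), i.e. raised to the 0.75 power.
With the ratio pinned down, the budget gives x_1* = M/(p_1 + p_2·(x_2/x_1)) and x_2* = (x_2/x_1)·x_1*.
Numerically x_2/x_1 = 5.209678, so x_1* = 79/(14.45 + 8·5.209678) = 1.4075.

x_1* = 1.4075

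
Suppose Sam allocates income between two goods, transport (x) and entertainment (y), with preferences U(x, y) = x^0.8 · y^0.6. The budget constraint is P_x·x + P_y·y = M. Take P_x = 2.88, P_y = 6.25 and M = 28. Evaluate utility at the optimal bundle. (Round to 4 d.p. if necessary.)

Tangency: MRS = (4/3)·y/x = P_x/P_y.
Rearranging, P_y·y = (3/4)·P_x·x. Substituting into the budget gives P_x·x·(1 + (3/4)) = M.
Demand: x*(P_x,P_y,M) = 4/7·M/P_x and y* = 3/7·M/P_y.
At P_x=2.88, P_y=6.25, M=28: x* = 4/7·28/2.88 = 5.5556, y* = 1.92.
Utility at the optimum: U(5.5556, 1.92) = 5.8313.

V = 5.8313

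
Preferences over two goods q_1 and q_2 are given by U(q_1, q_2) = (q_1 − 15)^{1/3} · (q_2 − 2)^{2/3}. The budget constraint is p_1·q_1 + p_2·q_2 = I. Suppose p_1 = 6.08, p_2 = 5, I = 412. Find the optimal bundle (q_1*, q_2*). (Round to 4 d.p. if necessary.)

q_1* = 32.0395, q_2* = 43.44

Discretionary income = 412 − 15·6.08 − 2·5 = 310.8; q_1* = 15 + 1/3·310.8/6.08 = 32.0395; q_2* = 2 + 2/3·310.8/5 = 43.44.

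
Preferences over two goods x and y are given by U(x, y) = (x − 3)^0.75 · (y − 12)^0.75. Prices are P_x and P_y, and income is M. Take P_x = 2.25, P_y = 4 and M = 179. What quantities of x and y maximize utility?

MRS = (y−12)/(x−3). Tangency with P_x/P_y gives y−12 = (P_x/P_y)·(x−3).
Substituting into the budget: x* = 3 + 0.5·(M − 3·P_x − 12·P_y)/P_x, and y* = 12 + 0.5·(…)/P_y.
Discretionary income = 179 − 3·2.25 − 12·4 = 124.25; x* = 3 + 0.5·124.25/2.25 = 30.6111; y* = 12 + 0.5·124.25/4 = 27.5312.

x* = 30.6111, y* = 27.5312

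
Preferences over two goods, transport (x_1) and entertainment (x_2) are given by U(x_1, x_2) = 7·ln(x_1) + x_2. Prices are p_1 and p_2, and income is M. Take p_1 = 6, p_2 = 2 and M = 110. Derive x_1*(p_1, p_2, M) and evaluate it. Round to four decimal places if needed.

x_1* = 2.3333

MU_x_1 = 7/x_1, MU_x_2 = 1. Tangency: 7/x_1 = p_1/p_2.
So x_1*(p_1,p_2) = 7·p_2/p_1, independent of income; and x_2* = (M − 7·p_2)/p_2.
At the given prices: x_1* = 7·2/6 = 2.3333.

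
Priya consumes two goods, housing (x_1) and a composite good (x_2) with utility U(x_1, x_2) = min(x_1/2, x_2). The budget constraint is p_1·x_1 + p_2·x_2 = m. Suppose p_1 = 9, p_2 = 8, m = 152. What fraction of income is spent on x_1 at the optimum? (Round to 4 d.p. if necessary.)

share on x_1 = 0.6923

With perfect complements, no substitution: consume in ratio x_1:x_2 = 2:1.
Budget: p_1·x_1 + p_2·(1/2)·x_1 = m, so (2·p_1 + p_2)·x_1 = 2·m.
Demand: x_1*(p_1,p_2,m) = 2·m/(2·p_1 + p_2), x_2* = m/(2·p_1 + p_2).
Here 2·9 + 8 = 26, giving x_1* = 11.6923 and x_2* = 5.8462.
Expenditure on x_1: 9·11.6923 = 105.2308; share = 0.6923.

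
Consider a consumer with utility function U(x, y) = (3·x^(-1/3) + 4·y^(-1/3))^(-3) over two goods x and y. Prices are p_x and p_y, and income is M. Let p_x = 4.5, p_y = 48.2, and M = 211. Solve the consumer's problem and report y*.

y* = 3.0285

MU_x ∝ 3·x^(-4/3), MU_y ∝ 4·y^(-4/3), so MRS = (3/4)·(y/x)^(4/3) = p_x/p_y.
Hence y/x = ((4/3)·p_x/p_y)^(1/(4/3)), i.e. raised to the 0.75 power.
Substitute y = (y/x)·x into the budget: x* = M/(p_x + p_y·(y/x)).
Numerically y/x = 0.20957, so x* = 211/(4.5 + 48.2·0.20957) = 14.4508 and y* = 0.20957·14.4508 = 3.0285.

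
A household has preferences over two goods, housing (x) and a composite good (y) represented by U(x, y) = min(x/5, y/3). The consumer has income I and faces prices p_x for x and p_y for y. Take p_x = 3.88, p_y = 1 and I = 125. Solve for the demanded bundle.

x* = 27.9018, y* = 16.7411

With perfect complements, no substitution: consume in ratio x:y = 5:3.
Budget: p_x·x + p_y·(3/5)·x = I, so (5·p_x + 3·p_y)·x = 5·I.
Demand: x*(p_x,p_y,I) = 5·I/(5·p_x + 3·p_y), y* = 3·I/(5·p_x + 3·p_y).
Here 5·3.88 + 3·1 = 22.4, giving x* = 27.9018 and y* = 16.7411.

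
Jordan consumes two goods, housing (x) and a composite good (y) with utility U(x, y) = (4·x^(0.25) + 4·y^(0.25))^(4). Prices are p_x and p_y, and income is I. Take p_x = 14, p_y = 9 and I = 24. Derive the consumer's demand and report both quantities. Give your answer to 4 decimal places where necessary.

MU_x ∝ 4·x^(-0.75), MU_y ∝ 4·y^(-0.75), so MRS = (y/x)^(0.75) = p_x/p_y.
Solve for the ratio: y/x = [p_x/p_y]^(4/3).
With the ratio pinned down, the budget gives x* = I/(p_x + p_y·(y/x)) and y* = (y/x)·x*.
Numerically y/x = 1.802384, so x* = 24/(14 + 9·1.802384) = 0.7941 and y* = 1.802384·0.7941 = 1.4313.

x* = 0.7941, y* = 1.4313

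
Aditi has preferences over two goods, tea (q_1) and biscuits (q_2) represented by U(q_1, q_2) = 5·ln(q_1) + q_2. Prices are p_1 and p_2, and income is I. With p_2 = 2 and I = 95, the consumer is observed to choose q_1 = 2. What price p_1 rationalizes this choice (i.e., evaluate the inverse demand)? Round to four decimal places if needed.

p_1 = 5

MU_q_1 = 5/q_1, MU_q_2 = 1. Tangency: 5/q_1 = p_1/p_2.
So q_1*(p_1,p_2) = 5·p_2/p_1, independent of income; and q_2* = (I − 5·p_2)/p_2.
Set q_1* = 2 in the demand function and solve for p_1: p_1 = 5.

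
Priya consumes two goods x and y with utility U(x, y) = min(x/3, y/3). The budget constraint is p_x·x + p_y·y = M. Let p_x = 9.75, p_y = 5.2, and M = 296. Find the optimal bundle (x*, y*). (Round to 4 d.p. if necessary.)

With perfect complements, no substitution: consume in ratio x:y = 3:3.
Budget: p_x·x + p_y·x = M, so (3·p_x + 3·p_y)·x = 3·M.
Demand: x*(p_x,p_y,M) = 3·M/(3·p_x + 3·p_y), y* = 3·M/(3·p_x + 3·p_y).
Here 3·9.75 + 3·5.2 = 44.85, giving x* = 19.7993 and y* = 19.7993.

x* = 19.7993, y* = 19.7993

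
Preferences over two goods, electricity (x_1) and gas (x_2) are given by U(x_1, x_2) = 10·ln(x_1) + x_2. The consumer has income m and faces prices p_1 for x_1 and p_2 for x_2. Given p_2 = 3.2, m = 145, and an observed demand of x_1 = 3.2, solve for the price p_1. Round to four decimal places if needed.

Set MRS = p_1/p_2: (10/x_1)/1 = p_1/p_2.
So x_1*(p_1,p_2) = 10·p_2/p_1, independent of income; and x_2* = (m − 10·p_2)/p_2.
Set x_1* = 3.2 in the demand function and solve for p_1: p_1 = 10.

p_1 = 10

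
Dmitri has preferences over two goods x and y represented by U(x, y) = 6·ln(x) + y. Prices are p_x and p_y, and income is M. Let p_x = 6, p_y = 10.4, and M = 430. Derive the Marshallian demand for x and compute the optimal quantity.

x* = 10.4

MU_x = 6/x, MU_y = 1. Tangency: 6/x = p_x/p_y.
So x*(p_x,p_y) = 6·p_y/p_x, independent of income; and y* = (M − 6·p_y)/p_y.
At the given prices: x* = 6·10.4/6 = 10.4.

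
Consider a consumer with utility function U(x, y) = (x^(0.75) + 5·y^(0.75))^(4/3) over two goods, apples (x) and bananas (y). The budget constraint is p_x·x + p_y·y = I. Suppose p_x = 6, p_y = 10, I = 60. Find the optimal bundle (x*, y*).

MRS = MU_x/MU_y = (1/5)·(y/x)^(0.25). Set equal to p_x/p_y.
Hence y/x = (5·p_x/p_y)^(1/(0.25)), i.e. raised to the 4 power.
Substitute y = (y/x)·x into the budget: x* = I/(p_x + p_y·(y/x)).
Numerically y/x = 81, so x* = 60/(6 + 10·81) = 0.0735 and y* = 81·0.0735 = 5.9559.

x* = 0.0735, y* = 5.9559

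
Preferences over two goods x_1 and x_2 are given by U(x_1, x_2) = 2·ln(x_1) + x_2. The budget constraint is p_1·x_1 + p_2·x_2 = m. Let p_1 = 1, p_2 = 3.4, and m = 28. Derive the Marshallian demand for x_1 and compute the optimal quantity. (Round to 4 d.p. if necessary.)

Set MRS = p_1/p_2: (2/x_1)/1 = p_1/p_2.
So x_1*(p_1,p_2) = 2·p_2/p_1, independent of income; and x_2* = (m − 2·p_2)/p_2.
At the given prices: x_1* = 2·3.4/1 = 6.8.

x_1* = 6.8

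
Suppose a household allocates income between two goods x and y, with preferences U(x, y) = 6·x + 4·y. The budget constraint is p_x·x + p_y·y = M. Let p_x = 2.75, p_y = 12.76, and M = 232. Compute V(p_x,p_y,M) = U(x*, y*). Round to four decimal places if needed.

V = 506.1818

Linear utility — the consumer picks whichever good has higher MU/price: 6/2.75 = 2.1818 vs 4/12.76 = 0.3135.
x gives more utility per dollar, so spend all income on x: x* = M/p_x, y* = 0.
Numerically: x* = 84.3636, y* = 0.
Utility at the optimum: U(84.3636, 0) = 506.1818.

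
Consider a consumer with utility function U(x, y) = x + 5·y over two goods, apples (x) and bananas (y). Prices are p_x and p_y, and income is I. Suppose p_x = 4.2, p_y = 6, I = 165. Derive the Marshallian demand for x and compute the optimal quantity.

Perfect substitutes: compare marginal utility per dollar. 1/p_x vs 5/p_y → 0.2381 vs 0.8333.
y gives more utility per dollar, so spend all income on y: y* = I/p_y, x* = 0.
Numerically: x* = 0, y* = 27.5.

x* = 0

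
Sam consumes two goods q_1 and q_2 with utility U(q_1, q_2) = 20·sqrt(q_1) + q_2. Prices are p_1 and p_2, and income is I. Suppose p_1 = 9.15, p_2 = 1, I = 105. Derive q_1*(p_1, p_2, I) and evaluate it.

q_1* = 1.1944

Solve: √q_1 = 10·p_2/p_1, so q_1*(p_1,p_2) = (10·p_2/p_1)², and q_2* = (I − p_1·q_1*)/p_2.
Plugging in: q_1* = (10·1/9.15)² = 1.1944.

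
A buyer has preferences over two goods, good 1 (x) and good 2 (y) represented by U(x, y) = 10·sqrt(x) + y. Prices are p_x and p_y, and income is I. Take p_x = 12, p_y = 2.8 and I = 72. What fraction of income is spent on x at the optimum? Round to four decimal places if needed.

Utility is quasi-linear in y; the FOC for x is 5/√x = p_x/p_y.
Solve: √x = 5·p_y/p_x, so x*(p_x,p_y) = (5·p_y/p_x)², and y* = (I − p_x·x*)/p_y.
Plugging in: x* = (5·2.8/12)² = 1.3611, y* = 19.881.
Expenditure on x: 12·1.3611 = 16.3333; share = 0.2269.

share on x = 0.2269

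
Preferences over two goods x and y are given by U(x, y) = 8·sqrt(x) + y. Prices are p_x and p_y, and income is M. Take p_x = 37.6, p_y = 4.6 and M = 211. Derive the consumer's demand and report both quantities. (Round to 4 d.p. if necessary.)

x* = 0.2395, y* = 43.9121

MU_x = 4/√x, MU_y = 1. Tangency: 4/√x = p_x/p_y.
Thus x* = (4·p_y/p_x)² — independent of M — with the rest of income spent on y.
Plugging in: x* = (4·4.6/37.6)² = 0.2395, y* = 43.9121.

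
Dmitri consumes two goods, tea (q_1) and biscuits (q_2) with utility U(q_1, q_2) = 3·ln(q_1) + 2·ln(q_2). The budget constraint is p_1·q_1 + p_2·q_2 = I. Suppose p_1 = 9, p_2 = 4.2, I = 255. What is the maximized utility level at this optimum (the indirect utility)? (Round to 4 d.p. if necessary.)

MU_q_1/MU_q_2 = (3·q_2)/(2·q_1); tangency sets this equal to p_1/p_2.
So 3·p_2·q_2 = 2·p_1·q_1; combined with the budget, a share 0.6 of income goes to q_1.
Demand: q_1*(p_1,p_2,I) = 0.6·I/p_1 and q_2* = 0.4·I/p_2.
At p_1=9, p_2=4.2, I=255: q_1* = 0.6·255/9 = 17, q_2* = 24.2857.
Utility at the optimum: U(17, 24.2857) = 14.8794.

V = 14.8794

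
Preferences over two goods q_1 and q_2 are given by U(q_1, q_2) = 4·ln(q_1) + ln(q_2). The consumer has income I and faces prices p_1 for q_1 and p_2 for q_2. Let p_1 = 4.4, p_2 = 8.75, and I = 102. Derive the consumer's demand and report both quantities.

q_1* = 18.5455, q_2* = 2.3314

The MRS is 4·q_2/q_1. Set MRS = p_1/p_2.
So 4·p_2·q_2 = p_1·q_1; combined with the budget, a share 0.8 of income goes to q_1.
Demand: q_1*(p_1,p_2,I) = 0.8·I/p_1 and q_2* = 0.2·I/p_2.
At p_1=4.4, p_2=8.75, I=102: q_1* = 0.8·102/4.4 = 18.5455, q_2* = 2.3314.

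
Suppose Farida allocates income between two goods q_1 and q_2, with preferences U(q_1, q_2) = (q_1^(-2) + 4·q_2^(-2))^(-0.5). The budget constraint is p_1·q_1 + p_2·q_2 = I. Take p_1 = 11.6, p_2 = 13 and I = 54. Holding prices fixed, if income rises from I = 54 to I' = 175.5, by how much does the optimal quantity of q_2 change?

Δq_2* = 5.9008

With the ratio pinned down, the budget gives q_1* = I/(p_1 + p_2·(q_2/q_1)) and q_2* = (q_2/q_1)·q_1*.
Numerically q_2/q_1 = 1.52824, so q_1* = 54/(11.6 + 13·1.52824) = 1.7161 and q_2* = 1.52824·1.7161 = 2.6226.
At I' = 175.5: q_2* = 8.5234. Change: 8.5234 − 2.6226 = 5.9008.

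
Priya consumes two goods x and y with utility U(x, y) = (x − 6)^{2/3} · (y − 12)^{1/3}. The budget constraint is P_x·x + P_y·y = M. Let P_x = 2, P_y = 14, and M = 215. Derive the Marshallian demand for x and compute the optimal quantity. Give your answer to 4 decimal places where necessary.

After buying the subsistence bundle (6, 12), a share 2/3 of the remaining income goes to x: x* = 6 + 2/3·(M − 6P_x − 12P_y)/P_x.
Discretionary income = 215 − 6·2 − 12·14 = 35; x* = 6 + 2/3·35/2 = 17.6667.

x* = 17.6667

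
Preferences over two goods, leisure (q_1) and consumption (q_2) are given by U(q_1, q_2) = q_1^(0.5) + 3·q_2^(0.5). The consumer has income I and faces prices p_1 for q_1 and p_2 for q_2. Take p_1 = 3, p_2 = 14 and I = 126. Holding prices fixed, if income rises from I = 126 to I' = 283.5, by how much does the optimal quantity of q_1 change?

MU_q_1 ∝ q_1^(-0.5), MU_q_2 ∝ 3·q_2^(-0.5), so MRS = (1/3)·(q_2/q_1)^(0.5) = p_1/p_2.
Hence q_2/q_1 = (3·p_1/p_2)^(1/(0.5)), i.e. raised to the 2 power.
Substitute q_2 = (q_2/q_1)·q_1 into the budget: q_1* = I/(p_1 + p_2·(q_2/q_1)).
Numerically q_2/q_1 = 0.413265, so q_1* = 126/(3 + 14·0.413265) = 14.3415.
At I' = 283.5: q_1* = 32.2683. Change: 32.2683 − 14.3415 = 17.9268.

Δq_1* = 17.9268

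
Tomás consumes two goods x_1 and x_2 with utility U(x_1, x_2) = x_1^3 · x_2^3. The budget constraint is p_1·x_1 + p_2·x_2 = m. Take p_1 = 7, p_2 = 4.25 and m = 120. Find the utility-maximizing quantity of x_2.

x_2* = 14.1176

MU_x_1/MU_x_2 = (3·x_2)/(3·x_1); tangency sets this equal to p_1/p_2.
Rearranging, p_2·x_2 = p_1·x_1. Substituting into the budget gives p_1·x_1·(1 + 1) = m.
Demand: x_1*(p_1,p_2,m) = 0.5·m/p_1 and x_2* = 0.5·m/p_2.
At p_1=7, p_2=4.25, m=120: x_2* = 0.5·120/4.25 = 14.1176.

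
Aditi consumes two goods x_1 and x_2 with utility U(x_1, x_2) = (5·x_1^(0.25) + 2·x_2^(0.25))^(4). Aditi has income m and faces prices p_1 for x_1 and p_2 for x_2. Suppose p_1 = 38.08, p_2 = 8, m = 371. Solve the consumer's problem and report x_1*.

From the CES first-order condition, (5/2)·(x_2/x_1)^(0.75) = p_1/p_2.
Solve for the ratio: x_2/x_1 = [(2/5)·p_1/p_2]^(4/3).
With the ratio pinned down, the budget gives x_1* = m/(p_1 + p_2·(x_2/x_1)) and x_2* = (x_2/x_1)·x_1*.
Numerically x_2/x_1 = 2.359876, so x_1* = 371/(38.08 + 8·2.359876) = 6.5135.

x_1* = 6.5135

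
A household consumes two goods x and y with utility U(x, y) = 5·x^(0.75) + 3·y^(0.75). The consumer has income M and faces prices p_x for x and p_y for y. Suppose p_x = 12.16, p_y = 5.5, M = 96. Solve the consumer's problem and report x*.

MU_x ∝ 5·x^(-0.25), MU_y ∝ 3·y^(-0.25), so MRS = (5/3)·(y/x)^(0.25) = p_x/p_y.
Hence y/x = ((3/5)·p_x/p_y)^(1/(0.25)), i.e. raised to the 4 power.
Substitute y = (y/x)·x into the budget: x* = M/(p_x + p_y·(y/x)).
Numerically y/x = 3.096624, so x* = 96/(12.16 + 5.5·3.096624) = 3.2886.

x* = 3.2886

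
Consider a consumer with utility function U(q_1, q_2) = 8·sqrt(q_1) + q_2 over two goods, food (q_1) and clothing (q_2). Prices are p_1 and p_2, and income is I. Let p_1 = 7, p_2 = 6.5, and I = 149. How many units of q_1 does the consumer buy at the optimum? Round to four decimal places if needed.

MU_q_1 = 4/√q_1, MU_q_2 = 1. Tangency: 4/√q_1 = p_1/p_2.
Thus q_1* = (4·p_2/p_1)² — independent of I — with the rest of income spent on q_2.
Plugging in: q_1* = (4·6.5/7)² = 13.7959.

q_1* = 13.7959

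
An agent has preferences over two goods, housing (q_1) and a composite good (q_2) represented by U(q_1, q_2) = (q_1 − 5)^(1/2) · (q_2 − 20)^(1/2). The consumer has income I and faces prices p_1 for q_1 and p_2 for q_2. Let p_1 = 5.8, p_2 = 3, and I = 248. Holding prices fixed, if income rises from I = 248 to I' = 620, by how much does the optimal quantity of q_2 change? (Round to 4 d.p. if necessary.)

Δq_2* = 62

Discretionary income = 248 − 5·5.8 − 20·3 = 159; q_2* = 20 + 0.5·159/3 = 46.5.
At I' = 620: q_2* = 108.5. Change: 108.5 − 46.5 = 62.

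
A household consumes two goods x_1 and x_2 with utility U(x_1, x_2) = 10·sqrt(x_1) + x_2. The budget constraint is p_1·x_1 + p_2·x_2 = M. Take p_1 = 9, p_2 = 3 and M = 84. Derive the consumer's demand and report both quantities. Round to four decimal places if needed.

x_1* = 2.7778, x_2* = 19.6667

Set MRS = p_1/p_2: 5·x_1^(−1/2) = p_1/p_2.
Solve: √x_1 = 5·p_2/p_1, so x_1*(p_1,p_2) = (5·p_2/p_1)², and x_2* = (M − p_1·x_1*)/p_2.
Plugging in: x_1* = (5·3/9)² = 2.7778, x_2* = 19.6667.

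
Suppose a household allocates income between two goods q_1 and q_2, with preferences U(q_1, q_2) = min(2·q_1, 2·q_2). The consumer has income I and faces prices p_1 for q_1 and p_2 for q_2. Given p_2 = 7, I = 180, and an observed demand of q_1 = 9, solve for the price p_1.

Leontief preferences: the optimum is at the kink where q_1/2 = q_2/2, i.e. q_2 = q_1.
Budget: p_1·q_1 + p_2·q_1 = I, so (2·p_1 + 2·p_2)·q_1 = 2·I.
Demand: q_1*(p_1,p_2,I) = 2·I/(2·p_1 + 2·p_2), q_2* = 2·I/(2·p_1 + 2·p_2).
Set q_1* = 9 in the demand function and solve for p_1: p_1 = 13.

p_1 = 13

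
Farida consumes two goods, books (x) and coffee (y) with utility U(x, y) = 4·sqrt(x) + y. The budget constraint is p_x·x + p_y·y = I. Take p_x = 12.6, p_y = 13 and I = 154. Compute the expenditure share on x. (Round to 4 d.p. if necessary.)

Solve: √x = 2·p_y/p_x, so x*(p_x,p_y) = (2·p_y/p_x)², and y* = (I − p_x·x*)/p_y.
Plugging in: x* = (2·13/12.6)² = 4.258, y* = 7.7192.
Expenditure on x: 12.6·4.258 = 53.6508; share = 0.3484.

share on x = 0.3484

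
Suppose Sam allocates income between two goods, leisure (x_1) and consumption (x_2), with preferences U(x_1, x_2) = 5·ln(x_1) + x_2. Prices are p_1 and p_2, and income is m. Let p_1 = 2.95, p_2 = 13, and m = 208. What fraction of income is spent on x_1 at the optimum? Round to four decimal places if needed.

MU_x_1 = 5/x_1, MU_x_2 = 1. Tangency: 5/x_1 = p_1/p_2.
So x_1*(p_1,p_2) = 5·p_2/p_1, independent of income; and x_2* = (m − 5·p_2)/p_2.
At the given prices: x_1* = 5·13/2.95 = 22.0339, and x_2* = 11.
Expenditure on x_1: 2.95·22.0339 = 65; share = 0.3125.

share on x_1 = 0.3125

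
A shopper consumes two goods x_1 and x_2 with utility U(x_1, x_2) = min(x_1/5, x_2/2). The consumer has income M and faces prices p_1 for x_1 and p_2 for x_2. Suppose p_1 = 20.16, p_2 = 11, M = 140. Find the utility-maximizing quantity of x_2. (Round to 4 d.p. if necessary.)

x_2* = 2.2801

Leontief preferences: the optimum is at the kink where x_1/5 = x_2/2, i.e. x_2 = (2/5)·x_1.
Budget: p_1·x_1 + p_2·(2/5)·x_1 = M, so (5·p_1 + 2·p_2)·x_1 = 5·M.
Demand: x_1*(p_1,p_2,M) = 5·M/(5·p_1 + 2·p_2), x_2* = 2·M/(5·p_1 + 2·p_2).
Here 5·20.16 + 2·11 = 122.8, giving x_2* = 2.2801.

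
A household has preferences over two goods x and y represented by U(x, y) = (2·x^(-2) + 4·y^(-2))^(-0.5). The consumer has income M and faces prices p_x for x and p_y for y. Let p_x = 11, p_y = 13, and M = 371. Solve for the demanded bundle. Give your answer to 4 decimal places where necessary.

x* = 14.0043, y* = 16.6887

Substitute y = (y/x)·x into the budget: x* = M/(p_x + p_y·(y/x)).
Numerically y/x = 1.19168, so x* = 371/(11 + 13·1.19168) = 14.0043 and y* = 1.19168·14.0043 = 16.6887.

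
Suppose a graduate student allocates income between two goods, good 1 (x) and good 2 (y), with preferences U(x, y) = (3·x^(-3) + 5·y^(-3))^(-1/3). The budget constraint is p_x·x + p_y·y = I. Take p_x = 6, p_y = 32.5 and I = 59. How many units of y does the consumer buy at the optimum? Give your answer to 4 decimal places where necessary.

MU_x ∝ 3·x^(-4), MU_y ∝ 5·y^(-4), so MRS = (3/5)·(y/x)^(4) = p_x/p_y.
Hence y/x = ((5/3)·p_x/p_y)^(1/(4)), i.e. raised to the 0.25 power.
With the ratio pinned down, the budget gives x* = I/(p_x + p_y·(y/x)) and y* = (y/x)·x*.
Numerically y/x = 0.744782, so x* = 59/(6 + 32.5·0.744782) = 1.9533 and y* = 0.744782·1.9533 = 1.4548.

y* = 1.4548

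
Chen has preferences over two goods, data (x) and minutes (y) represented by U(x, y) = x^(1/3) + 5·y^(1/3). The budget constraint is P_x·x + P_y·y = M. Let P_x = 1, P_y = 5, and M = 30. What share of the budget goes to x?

With the ratio pinned down, the budget gives x* = M/(P_x + P_y·(y/x)) and y* = (y/x)·x*.
Numerically y/x = 1, so x* = 30/(1 + 5·1) = 5 and y* = 1·5 = 5.
Expenditure on x: 1·5 = 5; share = 0.1667.

share on x = 0.1667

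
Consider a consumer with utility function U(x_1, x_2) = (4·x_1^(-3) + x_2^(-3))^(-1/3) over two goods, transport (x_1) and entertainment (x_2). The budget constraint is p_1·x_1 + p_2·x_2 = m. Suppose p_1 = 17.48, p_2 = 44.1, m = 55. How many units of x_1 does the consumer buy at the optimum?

x_1* = 1.3026

From the CES first-order condition, 4·(x_2/x_1)^(4) = p_1/p_2.
Solve for the ratio: x_2/x_1 = [(1/4)·p_1/p_2]^(0.25).
Substitute x_2 = (x_2/x_1)·x_1 into the budget: x_1* = m/(p_1 + p_2·(x_2/x_1)).
Numerically x_2/x_1 = 0.561062, so x_1* = 55/(17.48 + 44.1·0.561062) = 1.3026.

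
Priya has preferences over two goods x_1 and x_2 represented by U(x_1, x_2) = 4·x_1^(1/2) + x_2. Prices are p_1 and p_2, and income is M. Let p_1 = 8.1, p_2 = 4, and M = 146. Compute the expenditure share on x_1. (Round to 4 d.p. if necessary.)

Plugging in: x_1* = (2·4/8.1)² = 0.9755, x_2* = 34.5247.
Expenditure on x_1: 8.1·0.9755 = 7.9012; share = 0.0541.

share on x_1 = 0.0541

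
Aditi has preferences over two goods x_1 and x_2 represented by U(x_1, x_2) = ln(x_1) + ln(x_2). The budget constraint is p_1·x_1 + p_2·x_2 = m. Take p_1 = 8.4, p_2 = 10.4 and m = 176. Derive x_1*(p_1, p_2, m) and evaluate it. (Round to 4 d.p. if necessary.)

x_1* = 10.4762

MU_x_1/MU_x_2 = (x_2)/(x_1); tangency sets this equal to p_1/p_2.
Rearranging, p_2·x_2 = p_1·x_1. Substituting into the budget gives p_1·x_1·(1 + 1) = m.
Demand: x_1*(p_1,p_2,m) = 0.5·m/p_1 and x_2* = 0.5·m/p_2.
At p_1=8.4, p_2=10.4, m=176: x_1* = 0.5·176/8.4 = 10.4762.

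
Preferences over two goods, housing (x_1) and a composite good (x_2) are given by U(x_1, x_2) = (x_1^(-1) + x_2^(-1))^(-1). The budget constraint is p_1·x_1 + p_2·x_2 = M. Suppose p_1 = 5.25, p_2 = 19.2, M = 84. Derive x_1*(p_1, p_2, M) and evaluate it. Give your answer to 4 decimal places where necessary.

x_1* = 5.4938

From the CES first-order condition, (x_2/x_1)^(2) = p_1/p_2.
Hence x_2/x_1 = (p_1/p_2)^(1/(2)), i.e. raised to the 0.5 power.
With the ratio pinned down, the budget gives x_1* = M/(p_1 + p_2·(x_2/x_1)) and x_2* = (x_2/x_1)·x_1*.
Numerically x_2/x_1 = 0.522913, so x_1* = 84/(5.25 + 19.2·0.522913) = 5.4938.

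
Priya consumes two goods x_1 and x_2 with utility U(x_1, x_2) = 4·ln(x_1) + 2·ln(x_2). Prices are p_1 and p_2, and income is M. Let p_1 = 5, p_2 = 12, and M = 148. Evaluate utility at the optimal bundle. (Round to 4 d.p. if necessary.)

At p_1=5, p_2=12, M=148: x_1* = 2/3·148/5 = 19.7333, x_2* = 4.1111.
Utility at the optimum: U(19.7333, 4.1111) = 14.7566.

V = 14.7566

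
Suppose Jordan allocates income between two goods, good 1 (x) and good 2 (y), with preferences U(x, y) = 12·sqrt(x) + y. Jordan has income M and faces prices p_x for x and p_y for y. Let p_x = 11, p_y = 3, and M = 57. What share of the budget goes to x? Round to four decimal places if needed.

share on x = 0.5167

MU_x = 6/√x, MU_y = 1. Tangency: 6/√x = p_x/p_y.
Thus x* = (6·p_y/p_x)² — independent of M — with the rest of income spent on y.
Plugging in: x* = (6·3/11)² = 2.6777, y* = 9.1818.
Expenditure on x: 11·2.6777 = 29.4545; share = 0.5167.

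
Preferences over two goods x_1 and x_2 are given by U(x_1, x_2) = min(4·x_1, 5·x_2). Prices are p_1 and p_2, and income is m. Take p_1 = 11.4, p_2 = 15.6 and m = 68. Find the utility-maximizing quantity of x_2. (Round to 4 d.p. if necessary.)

x_2* = 2.2781

Leontief preferences: the optimum is at the kink where x_1/5 = x_2/4, i.e. x_2 = (4/5)·x_1.
Budget: p_1·x_1 + p_2·(4/5)·x_1 = m, so (5·p_1 + 4·p_2)·x_1 = 5·m.
Demand: x_1*(p_1,p_2,m) = 5·m/(5·p_1 + 4·p_2), x_2* = 4·m/(5·p_1 + 4·p_2).
Here 5·11.4 + 4·15.6 = 119.4, giving x_2* = 2.2781.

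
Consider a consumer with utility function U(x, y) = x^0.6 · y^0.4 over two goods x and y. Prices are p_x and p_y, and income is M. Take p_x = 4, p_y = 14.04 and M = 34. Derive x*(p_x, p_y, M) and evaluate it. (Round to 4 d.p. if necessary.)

x* = 5.1

The MRS is (3/2)·y/x. Set MRS = p_x/p_y.
So 0.6·p_y·y = 0.4·p_x·x; combined with the budget, a share 0.6 of income goes to x.
Demand: x*(p_x,p_y,M) = 0.6·M/p_x and y* = 0.4·M/p_y.
At p_x=4, p_y=14.04, M=34: x* = 0.6·34/4 = 5.1.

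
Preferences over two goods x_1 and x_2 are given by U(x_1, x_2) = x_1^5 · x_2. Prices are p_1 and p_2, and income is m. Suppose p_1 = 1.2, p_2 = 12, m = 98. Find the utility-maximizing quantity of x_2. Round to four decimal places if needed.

The MRS is 5·x_2/x_1. Set MRS = p_1/p_2.
So 5·p_2·x_2 = p_1·x_1; combined with the budget, a share 5/6 of income goes to x_1.
Demand: x_1*(p_1,p_2,m) = 5/6·m/p_1 and x_2* = 1/6·m/p_2.
At p_1=1.2, p_2=12, m=98: x_2* = 1/6·98/12 = 1.3611.

x_2* = 1.3611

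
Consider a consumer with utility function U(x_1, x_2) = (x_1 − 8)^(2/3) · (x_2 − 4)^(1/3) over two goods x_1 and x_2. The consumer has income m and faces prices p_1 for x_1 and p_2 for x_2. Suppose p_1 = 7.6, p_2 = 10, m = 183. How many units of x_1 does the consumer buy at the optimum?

x_1* = 15.2105

Let x_1' = x_1−8, x_2' = x_2−4. MRS = 2·x_2'/x_1' = p_1/p_2.
After buying the subsistence bundle (8, 4), a share 2/3 of the remaining income goes to x_1: x_1* = 8 + 2/3·(m − 8p_1 − 4p_2)/p_1.
Discretionary income = 183 − 8·7.6 − 4·10 = 82.2; x_1* = 8 + 2/3·82.2/7.6 = 15.2105.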